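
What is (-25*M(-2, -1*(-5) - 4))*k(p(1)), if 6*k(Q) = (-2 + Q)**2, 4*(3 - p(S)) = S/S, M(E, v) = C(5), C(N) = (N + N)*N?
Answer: -1875/16 ≈ -117.19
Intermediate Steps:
C(N) = 2*N**2 (C(N) = (2*N)*N = 2*N**2)
M(E, v) = 50 (M(E, v) = 2*5**2 = 2*25 = 50)
p(S) = 11/4 (p(S) = 3 - S/(4*S) = 3 - 1/4*1 = 3 - 1/4 = 11/4)
k(Q) = (-2 + Q)**2/6
(-25*M(-2, -1*(-5) - 4))*k(p(1)) = (-25*50)*((-2 + 11/4)**2/6) = -625*(3/4)**2/3 = -625*9/(3*16) = -1250*3/32 = -1875/16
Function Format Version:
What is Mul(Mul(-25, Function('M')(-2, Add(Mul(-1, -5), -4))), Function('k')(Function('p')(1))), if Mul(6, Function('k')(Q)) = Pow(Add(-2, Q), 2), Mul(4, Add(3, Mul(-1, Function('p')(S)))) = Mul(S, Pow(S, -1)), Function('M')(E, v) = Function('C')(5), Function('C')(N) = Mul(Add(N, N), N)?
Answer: Rational(-1875, 16) ≈ -117.19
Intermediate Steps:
Function('C')(N) = Mul(2, Pow(N, 2)) (Function('C')(N) = Mul(Mul(2, N), N) = Mul(2, Pow(N, 2)))
Function('M')(E, v) = 50 (Function('M')(E, v) = Mul(2, Pow(5, 2)) = Mul(2, 25) = 50)
Function('p')(S) = Rational(11, 4) (Function('p')(S) = Add(3, Mul(Rational(-1, 4), Mul(S, Pow(S, -1)))) = Add(3, Mul(Rational(-1, 4), 1)) = Add(3, Rational(-1, 4)) = Rational(11, 4))
Function('k')(Q) = Mul(Rational(1, 6), Pow(Add(-2, Q), 2))
Mul(Mul(-25, Function('M')(-2, Add(Mul(-1, -5), -4))), Function('k')(Function('p')(1))) = Mul(Mul(-25, 50), Mul(Rational(1, 6), Pow(Add(-2, Rational(11, 4)), 2))) = Mul(-1250, Mul(Rational(1, 6), Pow(Rational(3, 4), 2))) = Mul(-1250, Mul(Rational(1, 6), Rational(9, 16))) = Mul(-1250, Rational(3, 32)) = Rational(-1875, 16)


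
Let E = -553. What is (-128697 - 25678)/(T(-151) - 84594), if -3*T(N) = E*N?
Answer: 7125/5189 ≈ 1.3731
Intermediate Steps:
T(N) = 553*N/3 (T(N) = -(-553)*N/3 = 553*N/3)
(-128697 - 25678)/(T(-151) - 84594) = (-128697 - 25678)/((553/3)*(-151) - 84594) = -154375/(-83503/3 - 84594) = -154375/(-337285/3) = -154375*(-3/337285) = 7125/5189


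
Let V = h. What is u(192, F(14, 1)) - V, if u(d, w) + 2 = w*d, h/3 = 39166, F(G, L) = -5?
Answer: -118460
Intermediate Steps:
h = 117498 (h = 3*39166 = 117498)
V = 117498
u(d, w) = -2 + d*w (u(d, w) = -2 + w*d = -2 + d*w)
u(192, F(14, 1)) - V = (-2 + 192*(-5)) - 1*117498 = (-2 - 960) - 117498 = -962 - 117498 = -118460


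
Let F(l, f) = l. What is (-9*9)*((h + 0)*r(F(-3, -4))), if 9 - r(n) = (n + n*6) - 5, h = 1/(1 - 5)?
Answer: 2835/4 ≈ 708.75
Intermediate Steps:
h = -1/4 (h = 1/(-4) = -1/4 ≈ -0.25000)
r(n) = 14 - 7*n (r(n) = 9 - ((n + n*6) - 5) = 9 - ((n + 6*n) - 5) = 9 - (7*n - 5) = 9 - (-5 + 7*n) = 9 + (5 - 7*n) = 14 - 7*n)
(-9*9)*((h + 0)*r(F(-3, -4))) = (-9*9)*((-1/4 + 0)*(14 - 7*(-3))) = -(-81)*(14 + 21)/4 = -(-81)*35/4 = -81*(-35/4) = 2835/4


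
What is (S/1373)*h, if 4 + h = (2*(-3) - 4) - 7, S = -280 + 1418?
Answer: -23898/1373 ≈ -17.406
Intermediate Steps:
S = 1138
h = -21 (h = -4 + ((2*(-3) - 4) - 7) = -4 + ((-6 - 4) - 7) = -4 + (-10 - 7) = -4 - 17 = -21)
(S/1373)*h = (1138/1373)*(-21) = -23898/1373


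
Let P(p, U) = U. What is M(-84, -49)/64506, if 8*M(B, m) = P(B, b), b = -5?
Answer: -5/516048 ≈ -9.6890e-6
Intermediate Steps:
M(B, m) = -5/8 (M(B, m) = (⅛)*(-5) = -5/8)
M(-84, -49)/64506 = -5/8/64506 = -5/8*1/64506 = -5/516048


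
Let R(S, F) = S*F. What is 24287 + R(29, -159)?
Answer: 19676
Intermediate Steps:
R(S, F) = F*S
24287 + R(29, -159) = 24287 - 159*29 = 24287 - 4611 = 19676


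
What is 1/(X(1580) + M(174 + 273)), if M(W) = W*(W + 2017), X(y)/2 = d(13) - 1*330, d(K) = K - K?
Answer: 1/1100748 ≈ 9.0847e-7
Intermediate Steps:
d(K) = 0
X(y) = -660 (X(y) = 2*(0 - 1*330) = 2*(0 - 330) = 2*(-330) = -660)
M(W) = W*(2017 + W)
1/(X(1580) + M(174 + 273)) = 1/(-660 + (174 + 273)*(2017 + (174 + 273))) = 1/(-660 + 447*(2017 + 447)) = 1/(-660 + 447*2464) = 1/(-660 + 1101408) = 1/1100748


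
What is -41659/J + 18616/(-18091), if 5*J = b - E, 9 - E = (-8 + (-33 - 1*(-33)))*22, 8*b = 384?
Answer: 3765714453/2478467 ≈ 1519.4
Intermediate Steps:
b = 48 (b = (1/8)*384 = 48)
E = 185 (E = 9 - (-8 + (-33 - 1*(-33)))*22 = 9 - (-8 + (-33 + 33))*22 = 9 - (-8 + 0)*22 = 9 - (-8)*22 = 9 - 1*(-176) = 9 + 176 = 185)
J = -137/5 (J = (48 - 1*185)/5 = (48 - 185)/5 = (1/5)*(-137) = -137/5 ≈ -27.400)
-41659/J + 18616/(-18091) = -41659/(-137/5) + 18616/(-18091) = -41659*(-5/137) + 18616*(-1/18091) = 208295/137 - 18616/18091 = 3765714453/2478467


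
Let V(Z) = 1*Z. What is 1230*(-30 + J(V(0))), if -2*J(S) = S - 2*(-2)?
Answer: -39360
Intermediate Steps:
V(Z) = Z
J(S) = -2 - S/2 (J(S) = -(S - 2*(-2))/2 = -(S + 4)/2 = -(4 + S)/2 = -2 - S/2)
1230*(-30 + J(V(0))) = 1230*(-30 + (-2 - ½*0)) = 1230*(-30 + (-2 + 0)) = 1230*(-30 - 2) = 1230*(-32) = -39360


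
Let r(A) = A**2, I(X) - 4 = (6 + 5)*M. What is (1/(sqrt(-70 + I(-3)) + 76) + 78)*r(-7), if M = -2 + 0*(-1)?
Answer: 5603983/1466 - 49*I*sqrt(22)/2932 ≈ 3822.6 - 0.078387*I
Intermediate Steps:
M = -2 (M = -2 + 0 = -2)
I(X) = -18 (I(X) = 4 + (6 + 5)*(-2) = 4 + 11*(-2) = 4 - 22 = -18)
(1/(sqrt(-70 + I(-3)) + 76) + 78)*r(-7) = (1/(sqrt(-70 - 18) + 76) + 78)*(-7)**2 = (1/(sqrt(-88) + 76) + 78)*49 = (1/(2*I*sqrt(22) + 76) + 78)*49 = (1/(76 + 2*I*sqrt(22)) + 78)*49 = (78 + 1/(76 + 2*I*sqrt(22)))*49 = 3822 + 49/(76 + 2*I*sqrt(22))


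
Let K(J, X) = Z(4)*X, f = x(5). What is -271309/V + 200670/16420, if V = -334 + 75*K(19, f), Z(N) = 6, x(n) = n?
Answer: -203520503/1573036 ≈ -129.38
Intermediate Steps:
f = 5
K(J, X) = 6*X
V = 1916 (V = -334 + 75*(6*5) = -334 + 75*30 = -334 + 2250 = 1916)
-271309/V + 200670/16420 = -271309/1916 + 200670/16420 = -271309*1/1916 + 200670*(1/16420) = -271309/1916 + 20067/1642 = -203520503/1573036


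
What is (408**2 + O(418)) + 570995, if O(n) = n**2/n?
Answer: 737877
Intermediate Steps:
O(n) = n
(408**2 + O(418)) + 570995 = (408**2 + 418) + 570995 = (166464 + 418) + 570995 = 166882 + 570995 = 737877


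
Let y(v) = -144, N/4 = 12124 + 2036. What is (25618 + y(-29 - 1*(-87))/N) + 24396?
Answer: 59016517/1180 ≈ 50014.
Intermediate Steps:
N = 56640 (N = 4*(12124 + 2036) = 4*14160 = 56640)
(25618 + y(-29 - 1*(-87))/N) + 24396 = (25618 - 144/56640) + 24396 = (25618 - 144*1/56640) + 24396 = (25618 - 3/1180) + 24396 = 30229237/1180 + 24396 = 59016517/1180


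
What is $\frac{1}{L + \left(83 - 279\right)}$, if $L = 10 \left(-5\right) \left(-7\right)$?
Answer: $\frac{1}{154} \approx 0.0064935$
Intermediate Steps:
$L = 350$ ($L = \left(-50\right) \left(-7\right) = 350$)
$\frac{1}{L + \left(83 - 279\right)} = \frac{1}{350 + \left(83 - 279\right)} = \frac{1}{350 - 196} = \frac{1}{154}$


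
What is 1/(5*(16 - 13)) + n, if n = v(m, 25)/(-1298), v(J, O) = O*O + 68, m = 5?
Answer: -827/1770 ≈ -0.46723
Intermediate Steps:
v(J, O) = 68 + O² (v(J, O) = O² + 68 = 68 + O²)
n = -63/118 (n = (68 + 25²)/(-1298) = (68 + 625)*(-1/1298) = 693*(-1/1298) = -63/118 ≈ -0.53390)
1/(5*(16 - 13)) + n = 1/(5*(16 - 13)) - 63/118 = 1/(5*3) - 63/118 = 1/15 - 63/118 = -827/1770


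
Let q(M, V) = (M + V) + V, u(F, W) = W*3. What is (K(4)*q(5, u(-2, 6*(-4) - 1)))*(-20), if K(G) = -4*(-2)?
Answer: 23200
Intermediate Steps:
K(G) = 8
u(F, W) = 3*W
q(M, V) = M + 2*V
(K(4)*q(5, u(-2, 6*(-4) - 1)))*(-20) = (8*(5 + 2*(3*(6*(-4) - 1))))*(-20) = (8*(5 + 2*(3*(-24 - 1))))*(-20) = (8*(5 + 2*(3*(-25))))*(-20) = (8*(5 + 2*(-75)))*(-20) = (8*(5 - 150))*(-20) = (8*(-145))*(-20) = -1160*(-20) = 23200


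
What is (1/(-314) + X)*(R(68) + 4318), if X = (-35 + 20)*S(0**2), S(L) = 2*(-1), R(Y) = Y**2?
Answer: 42112349/157 ≈ 2.6823e+5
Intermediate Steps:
S(L) = -2
X = 30 (X = (-35 + 20)*(-2) = -15*(-2) = 30)
(1/(-314) + X)*(R(68) + 4318) = (1/(-314) + 30)*(68**2 + 4318) = (-1/314 + 30)*(4624 + 4318) = (9419/314)*8942 = 42112349/157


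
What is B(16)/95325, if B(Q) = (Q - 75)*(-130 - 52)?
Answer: 10738/95325 ≈ 0.11265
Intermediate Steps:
B(Q) = 13650 - 182*Q (B(Q) = (-75 + Q)*(-182) = 13650 - 182*Q)
B(16)/95325 = (13650 - 182*16)/95325 = (13650 - 2912)*(1/95325) = 10738*(1/95325) = 10738/95325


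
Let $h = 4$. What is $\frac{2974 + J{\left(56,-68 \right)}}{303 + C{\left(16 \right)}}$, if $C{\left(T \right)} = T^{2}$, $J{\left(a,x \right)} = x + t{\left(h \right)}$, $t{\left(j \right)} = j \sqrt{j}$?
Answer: $\frac{2914}{559} \approx 5.2129$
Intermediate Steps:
$t{\left(j \right)} = j^{\frac{3}{2}}$
$J{\left(a,x \right)} = 8 + x$ ($J{\left(a,x \right)} = x + 4^{\frac{3}{2}} = x + 8 = 8 + x$)
$\frac{2974 + J{\left(56,-68 \right)}}{303 + C{\left(16 \right)}} = \frac{2974 + \left(8 - 68\right)}{303 + 16^{2}} = \frac{2974 - 60}{303 + 256} = \frac{2914}{559}$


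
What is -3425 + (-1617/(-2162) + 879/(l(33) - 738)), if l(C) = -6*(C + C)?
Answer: -699763885/204309 ≈ -3425.0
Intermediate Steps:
l(C) = -12*C
-3425 + (-1617/(-2162) + 879/(l(33) - 738)) = -3425 + (-1617/(-2162) + 879/(-12*33 - 738)) = -3425 + (-1617*(-1/2162) + 879/(-396 - 738)) = -3425 + (1617/2162 + 879/(-1134)) = -3425 + (1617/2162 + 879*(-1/1134)) = -3425 + (1617/2162 - 293/378) = -3425 - 5560/204309 = -699763885/204309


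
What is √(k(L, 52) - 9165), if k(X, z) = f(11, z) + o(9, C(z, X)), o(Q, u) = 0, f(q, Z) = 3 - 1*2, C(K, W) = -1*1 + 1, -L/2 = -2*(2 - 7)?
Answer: 2*I*√2291 ≈ 95.729*I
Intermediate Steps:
L = -20 (L = -(-4)*(2 - 7) = -(-4)*(-5) = -2*10 = -20)
C(K, W) = 0 (C(K, W) = -1 + 1 = 0)
f(q, Z) = 1 (f(q, Z) = 3 - 2 = 1)
k(X, z) = 1 (k(X, z) = 1 + 0 = 1)
√(k(L, 52) - 9165) = √(1 - 9165) = √(-9164) = 2*I*√2291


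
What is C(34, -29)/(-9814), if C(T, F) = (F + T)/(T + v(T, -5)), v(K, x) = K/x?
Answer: -25/1334704 ≈ -1.8731e-5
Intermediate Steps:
C(T, F) = 5*(F + T)/(4*T) (C(T, F) = (F + T)/(T + T/(-5)) = (F + T)/(T + T*(-⅕)) = (F + T)/(T - T/5) = (F + T)/((4*T/5)) = (F + T)*(5/(4*T)) = 5*(F + T)/(4*T))
C(34, -29)/(-9814) = ((5/4)*(-29 + 34)/34)/(-9814) = ((5/4)*(1/34)*5)*(-1/9814) = (25/136)*(-1/9814) = -25/1334704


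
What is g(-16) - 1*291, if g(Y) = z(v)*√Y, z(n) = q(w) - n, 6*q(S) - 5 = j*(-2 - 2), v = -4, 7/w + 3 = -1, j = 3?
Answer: -291 + 34*I/3 ≈ -291.0 + 11.333*I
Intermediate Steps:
w = -7/4 (w = 7/(-3 - 1) = 7/(-4) = 7*(-¼) = -7/4 ≈ -1.7500)
q(S) = -7/6 (q(S) = ⅚ + (3*(-2 - 2))/6 = ⅚ + (3*(-4))/6 = ⅚ + (⅙)*(-12) = ⅚ - 2 = -7/6)
z(n) = -7/6 - n
g(Y) = 17*√Y/6 (g(Y) = (-7/6 - 1*(-4))*√Y = (-7/6 + 4)*√Y = 17*√Y/6)
g(-16) - 1*291 = 17*√(-16)/6 - 1*291 = 17*(4*I)/6 - 291 = 34*I/3 - 291 = -291 + 34*I/3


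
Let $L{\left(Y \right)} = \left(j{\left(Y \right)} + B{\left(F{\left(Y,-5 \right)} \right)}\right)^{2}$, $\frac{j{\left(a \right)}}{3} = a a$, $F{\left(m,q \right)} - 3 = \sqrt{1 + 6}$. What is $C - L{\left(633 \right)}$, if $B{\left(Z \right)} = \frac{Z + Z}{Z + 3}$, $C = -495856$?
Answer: $- \frac{1215217576816373}{841} - \frac{418319580 \sqrt{7}}{841} \approx -1.445 \cdot 10^{12}$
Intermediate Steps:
$F{\left(m,q \right)} = 3 + \sqrt{7}$ ($F{\left(m,q \right)} = 3 + \sqrt{1 + 6} = 3 + \sqrt{7}$)
$B{\left(Z \right)} = \frac{2 Z}{3 + Z}$
$j{\left(a \right)} = 3 a^{2}$ ($j{\left(a \right)} = 3 a a = 3 a^{2}$)
$L{\left(Y \right)} = \left(3 Y^{2} + \frac{2 \left(3 + \sqrt{7}\right)}{6 + \sqrt{7}}\right)^{2}$ ($L{\left(Y \right)} = \left(3 Y^{2} + \frac{2 \left(3 + \sqrt{7}\right)}{3 + \left(3 + \sqrt{7}\right)}\right)^{2} = \left(3 Y^{2} + \frac{2 \left(3 + \sqrt{7}\right)}{6 + \sqrt{7}}\right)^{2}$)
$C - L{\left(633 \right)} = -495856 - \frac{\left(6 + 2 \sqrt{7} + 3 \cdot 633^{2} \left(6 + \sqrt{7}\right)\right)^{2}}{\left(6 + \sqrt{7}\right)^{2}} = -495856 - \frac{\left(6 + 2 \sqrt{7} + 3 \cdot 400689 \left(6 + \sqrt{7}\right)\right)^{2}}{\left(6 + \sqrt{7}\right)^{2}} = -495856 - \frac{\left(6 + 2 \sqrt{7} + \left(7212402 + 1202067 \sqrt{7}\right)\right)^{2}}{\left(6 + \sqrt{7}\right)^{2}} = -495856 - \frac{\left(7212408 + 1202069 \sqrt{7}\right)^{2}}{\left(6 + \sqrt{7}\right)^{2}}$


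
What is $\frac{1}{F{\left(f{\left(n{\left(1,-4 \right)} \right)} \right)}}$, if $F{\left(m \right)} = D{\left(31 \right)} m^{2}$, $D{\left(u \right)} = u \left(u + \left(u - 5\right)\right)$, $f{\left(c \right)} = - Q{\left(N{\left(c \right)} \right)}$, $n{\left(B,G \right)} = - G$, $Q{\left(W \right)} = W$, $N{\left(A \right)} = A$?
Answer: $\frac{1}{28272} \approx 3.5371 \cdot 10^{-5}$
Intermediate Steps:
$f{\left(c \right)} = - c$
$D{\left(u \right)} = u \left(-5 + 2 u\right)$ ($D{\left(u \right)} = u \left(u + \left(-5 + u\right)\right) = u \left(-5 + 2 u\right)$)
$F{\left(m \right)} = 1767 m^{2}$ ($F{\left(m \right)} = 31 \left(-5 + 2 \cdot 31\right) m^{2} = 31 \left(-5 + 62\right) m^{2} = 31 \cdot 57 m^{2} = 1767 m^{2}$)
$\frac{1}{F{\left(f{\left(n{\left(1,-4 \right)} \right)} \right)}} = \frac{1}{1767 \left(- \left(-1\right) \left(-4\right)\right)^{2}} = \frac{1}{1767 \left(\left(-1\right) 4\right)^{2}} = \frac{1}{1767 \left(-4\right)^{2}} = \frac{1}{1767 \cdot 16} = \frac{1}{28272}$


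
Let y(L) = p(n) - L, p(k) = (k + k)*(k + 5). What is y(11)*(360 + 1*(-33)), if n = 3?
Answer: 12099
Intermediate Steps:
p(k) = 2*k*(5 + k) (p(k) = (2*k)*(5 + k) = 2*k*(5 + k))
y(L) = 48 - L (y(L) = 2*3*(5 + 3) - L = 2*3*8 - L = 48 - L)
y(11)*(360 + 1*(-33)) = (48 - 1*11)*(360 + 1*(-33)) = (48 - 11)*(360 - 33) = 37*327 = 12099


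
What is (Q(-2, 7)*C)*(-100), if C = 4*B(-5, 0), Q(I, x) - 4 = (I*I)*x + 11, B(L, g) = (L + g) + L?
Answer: 172000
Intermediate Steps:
B(L, g) = g + 2*L
Q(I, x) = 15 + x*I² (Q(I, x) = 4 + ((I*I)*x + 11) = 4 + (I²*x + 11) = 4 + (x*I² + 11) = 4 + (11 + x*I²) = 15 + x*I²)
C = -40 (C = 4*(0 + 2*(-5)) = 4*(0 - 10) = 4*(-10) = -40)
(Q(-2, 7)*C)*(-100) = ((15 + 7*(-2)²)*(-40))*(-100) = ((15 + 7*4)*(-40))*(-100) = ((15 + 28)*(-40))*(-100) = (43*(-40))*(-100) = -1720*(-100) = 172000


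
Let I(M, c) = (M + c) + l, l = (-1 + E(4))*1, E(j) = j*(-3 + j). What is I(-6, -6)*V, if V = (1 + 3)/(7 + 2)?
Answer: -4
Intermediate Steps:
l = 3 (l = (-1 + 4*(-3 + 4))*1 = (-1 + 4*1)*1 = (-1 + 4)*1 = 3*1 = 3)
V = 4/9 ≈ 0.44444
I(M, c) = 3 + M + c (I(M, c) = (M + c) + 3 = 3 + M + c)
I(-6, -6)*V = (3 - 6 - 6)*(4/9) = -9*4/9 = -4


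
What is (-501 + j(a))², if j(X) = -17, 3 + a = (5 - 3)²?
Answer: 268324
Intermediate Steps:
a = 1 (a = -3 + (5 - 3)² = -3 + 2² = -3 + 4 = 1)
(-501 + j(a))² = (-501 - 17)² = (-518)² = 268324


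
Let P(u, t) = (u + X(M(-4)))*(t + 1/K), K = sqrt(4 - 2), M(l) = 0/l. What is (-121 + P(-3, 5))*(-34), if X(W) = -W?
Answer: 4624 + 51*sqrt(2) ≈ 4696.1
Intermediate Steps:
M(l) = 0
K = sqrt(2) ≈ 1.4142
P(u, t) = u*(t + sqrt(2)/2) (P(u, t) = (u - 1*0)*(t + 1/(sqrt(2))) = (u + 0)*(t + sqrt(2)/2) = u*(t + sqrt(2)/2))
(-121 + P(-3, 5))*(-34) = (-121 + (1/2)*(-3)*(sqrt(2) + 2*5))*(-34) = (-121 + (1/2)*(-3)*(sqrt(2) + 10))*(-34) = (-121 + (1/2)*(-3)*(10 + sqrt(2)))*(-34) = (-121 + (-15 - 3*sqrt(2)/2))*(-34) = (-136 - 3*sqrt(2)/2)*(-34) = 4624 + 51*sqrt(2)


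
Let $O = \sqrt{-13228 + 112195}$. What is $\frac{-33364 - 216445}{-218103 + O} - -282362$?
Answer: $\frac{4477227178615577}{15856273214} + \frac{249809 \sqrt{98967}}{47568819642} \approx 2.8236 \cdot 10^{5}$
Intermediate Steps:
$O = \sqrt{98967} \approx 314.59$
$\frac{-33364 - 216445}{-218103 + O} - -282362 = \frac{-33364 - 216445}{-218103 + \sqrt{98967}} - -282362 = - \frac{249809}{-218103 + \sqrt{98967}} + 282362 = 282362 - \frac{249809}{-218103 + \sqrt{98967}}$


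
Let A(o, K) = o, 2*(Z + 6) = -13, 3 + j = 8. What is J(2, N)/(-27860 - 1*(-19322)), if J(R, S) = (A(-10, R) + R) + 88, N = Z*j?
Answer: -40/4269 ≈ -0.0093699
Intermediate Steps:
j = 5 (j = -3 + 8 = 5)
Z = -25/2 (Z = -6 + (½)*(-13) = -6 - 13/2 = -25/2 ≈ -12.500)
N = -125/2 (N = -25/2*5 = -125/2 ≈ -62.500)
J(R, S) = 78 + R (J(R, S) = (-10 + R) + 88 = 78 + R)
J(2, N)/(-27860 - 1*(-19322)) = (78 + 2)/(-27860 - 1*(-19322)) = 80/(-27860 + 19322) = 80/(-8538) = 80*(-1/8538) = -40/4269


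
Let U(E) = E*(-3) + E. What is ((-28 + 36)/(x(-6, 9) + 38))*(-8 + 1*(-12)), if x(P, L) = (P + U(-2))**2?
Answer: -80/21 ≈ -3.8095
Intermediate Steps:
U(E) = -2*E (U(E) = -3*E + E = -2*E)
x(P, L) = (4 + P)**2 (x(P, L) = (P - 2*(-2))**2 = (P + 4)**2 = (4 + P)**2)
((-28 + 36)/(x(-6, 9) + 38))*(-8 + 1*(-12)) = ((-28 + 36)/((4 - 6)**2 + 38))*(-8 + 1*(-12)) = (8/((-2)**2 + 38))*(-8 - 12) = (8/(4 + 38))*(-20) = (8/42)*(-20) = (8*(1/42))*(-20) = (4/21)*(-20) = -80/21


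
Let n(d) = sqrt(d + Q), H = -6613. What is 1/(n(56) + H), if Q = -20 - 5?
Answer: -6613/43731738 - sqrt(31)/43731738 ≈ -0.00015134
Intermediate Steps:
Q = -25
n(d) = sqrt(-25 + d) (n(d) = sqrt(d - 25) = sqrt(-25 + d))
1/(n(56) + H) = 1/(sqrt(-25 + 56) - 6613) = 1/(sqrt(31) - 6613) = 1/(-6613 + sqrt(31))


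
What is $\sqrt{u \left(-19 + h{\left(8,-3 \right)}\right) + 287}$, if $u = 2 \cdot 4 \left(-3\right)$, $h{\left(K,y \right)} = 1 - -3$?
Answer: $\sqrt{647} \approx 25.436$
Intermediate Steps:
$h{\left(K,y \right)} = 4$ ($h{\left(K,y \right)} = 1 + 3 = 4$)
$u = -24$ ($u = 8 \left(-3\right) = -24$)
$\sqrt{u \left(-19 + h{\left(8,-3 \right)}\right) + 287} = \sqrt{- 24 \left(-19 + 4\right) + 287} = \sqrt{\left(-24\right) \left(-15\right) + 287} = \sqrt{360 + 287} = \sqrt{647}$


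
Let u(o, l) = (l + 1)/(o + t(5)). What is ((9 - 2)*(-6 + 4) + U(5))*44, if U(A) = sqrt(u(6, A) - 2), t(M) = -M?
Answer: -528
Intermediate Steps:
u(o, l) = (1 + l)/(-5 + o) (u(o, l) = (l + 1)/(o - 1*5) = (1 + l)/(o - 5) = (1 + l)/(-5 + o))
U(A) = sqrt(-1 + A) (U(A) = sqrt((1 + A)/(-5 + 6) - 2) = sqrt((1 + A)/1 - 2) = sqrt(1*(1 + A) - 2) = sqrt((1 + A) - 2) = sqrt(-1 + A))
((9 - 2)*(-6 + 4) + U(5))*44 = ((9 - 2)*(-6 + 4) + sqrt(-1 + 5))*44 = (7*(-2) + sqrt(4))*44 = (-14 + 2)*44 = -12*44 = -528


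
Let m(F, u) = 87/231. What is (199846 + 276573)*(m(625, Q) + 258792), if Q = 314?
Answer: 9493607606447/77 ≈ 1.2329e+11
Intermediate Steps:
m(F, u) = 29/77 (m(F, u) = 87*(1/231) = 29/77)
(199846 + 276573)*(m(625, Q) + 258792) = (199846 + 276573)*(29/77 + 258792) = 476419*(19927013/77) = 9493607606447/77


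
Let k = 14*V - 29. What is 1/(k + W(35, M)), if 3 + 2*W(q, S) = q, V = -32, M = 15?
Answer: -1/461 ≈ -0.0021692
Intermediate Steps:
W(q, S) = -3/2 + q/2
k = -477 (k = 14*(-32) - 29 = -448 - 29 = -477)
1/(k + W(35, M)) = 1/(-477 + (-3/2 + (½)*35)) = 1/(-477 + (-3/2 + 35/2)) = 1/(-477 + 16) = 1/(-461) = -1/461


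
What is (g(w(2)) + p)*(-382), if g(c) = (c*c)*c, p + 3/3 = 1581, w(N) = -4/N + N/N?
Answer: -603178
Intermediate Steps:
w(N) = 1 - 4/N (w(N) = -4/N + 1 = 1 - 4/N)
p = 1580 (p = -1 + 1581 = 1580)
g(c) = c³ (g(c) = c²*c = c³)
(g(w(2)) + p)*(-382) = (((-4 + 2)/2)³ + 1580)*(-382) = (((½)*(-2))³ + 1580)*(-382) = ((-1)³ + 1580)*(-382) = (-1 + 1580)*(-382) = 1579*(-382) = -603178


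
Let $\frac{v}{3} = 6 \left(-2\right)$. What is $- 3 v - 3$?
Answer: $105$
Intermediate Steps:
$v = -36$ ($v = 3 \cdot 6 \left(-2\right) = 3 \left(-12\right) = -36$)
$- 3 v - 3 = \left(-3\right) \left(-36\right) - 3 = 108 - 3 = 105$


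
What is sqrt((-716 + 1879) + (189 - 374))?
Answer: sqrt(978) ≈ 31.273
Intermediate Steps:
sqrt((-716 + 1879) + (189 - 374)) = sqrt(1163 - 185) = sqrt(978)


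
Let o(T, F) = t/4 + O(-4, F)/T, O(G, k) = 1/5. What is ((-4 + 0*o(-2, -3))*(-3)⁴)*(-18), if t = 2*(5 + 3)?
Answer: 5832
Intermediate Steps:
O(G, k) = ⅕ (O(G, k) = 1*(⅕) = ⅕)
t = 16 (t = 2*8 = 16)
o(T, F) = 4 + 1/(5*T) (o(T, F) = 16/4 + 1/(5*T) = 16*(¼) + 1/(5*T) = 4 + 1/(5*T))
((-4 + 0*o(-2, -3))*(-3)⁴)*(-18) = ((-4 + 0*(4 + (⅕)/(-2)))*(-3)⁴)*(-18) = ((-4 + 0*(4 + (⅕)*(-½)))*81)*(-18) = ((-4 + 0*(4 - ⅒))*81)*(-18) = ((-4 + 0*(39/10))*81)*(-18) = ((-4 + 0)*81)*(-18) = -4*81*(-18) = -324*(-18) = 5832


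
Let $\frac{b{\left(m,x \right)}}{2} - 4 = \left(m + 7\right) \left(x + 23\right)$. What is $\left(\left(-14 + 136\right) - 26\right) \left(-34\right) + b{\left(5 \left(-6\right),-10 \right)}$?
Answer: $-3854$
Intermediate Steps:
$b{\left(m,x \right)} = 8 + 2 \left(7 + m\right) \left(23 + x\right)$ ($b{\left(m,x \right)} = 8 + 2 \left(m + 7\right) \left(x + 23\right) = 8 + 2 \left(7 + m\right) \left(23 + x\right)$)
$\left(\left(-14 + 136\right) - 26\right) \left(-34\right) + b{\left(5 \left(-6\right),-10 \right)} = \left(\left(-14 + 136\right) - 26\right) \left(-34\right) + \left(330 + 14 \left(-10\right) + 46 \cdot 5 \left(-6\right) + 2 \cdot 5 \left(-6\right) \left(-10\right)\right) = \left(122 - 26\right) \left(-34\right) + \left(330 - 140 + 46 \left(-30\right) + 2 \left(-30\right) \left(-10\right)\right) = 96 \left(-34\right) + \left(330 - 140 - 1380 + 600\right) = -3264 - 590 = -3854$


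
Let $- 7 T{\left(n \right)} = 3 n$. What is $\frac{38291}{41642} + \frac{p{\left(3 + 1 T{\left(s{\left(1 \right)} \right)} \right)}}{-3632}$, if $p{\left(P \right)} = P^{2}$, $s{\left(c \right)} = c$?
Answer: $\frac{850135085}{926367932} \approx 0.91771$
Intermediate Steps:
$T{\left(n \right)} = - \frac{3 n}{7}$
$\frac{38291}{41642} + \frac{p{\left(3 + 1 T{\left(s{\left(1 \right)} \right)} \right)}}{-3632} = \frac{38291}{41642} + \frac{\left(3 + 1 \left(\left(- \frac{3}{7}\right) 1\right)\right)^{2}}{-3632} = 38291 \cdot \frac{1}{41642} + \left(3 + 1 \left(- \frac{3}{7}\right)\right)^{2} \left(- \frac{1}{3632}\right) = \frac{38291}{41642} + \left(3 - \frac{3}{7}\right)^{2} \left(- \frac{1}{3632}\right) = \frac{38291}{41642} + \left(\frac{18}{7}\right)^{2} \left(- \frac{1}{3632}\right) = \frac{38291}{41642} + \frac{324}{49} \left(- \frac{1}{3632}\right) = \frac{38291}{41642} - \frac{81}{44492} = \frac{850135085}{926367932}$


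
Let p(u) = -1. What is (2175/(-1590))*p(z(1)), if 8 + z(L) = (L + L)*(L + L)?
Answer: 145/106 ≈ 1.3679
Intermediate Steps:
z(L) = -8 + 4*L² (z(L) = -8 + (L + L)*(L + L) = -8 + (2*L)*(2*L) = -8 + 4*L²)
(2175/(-1590))*p(z(1)) = (2175/(-1590))*(-1) = (2175*(-1/1590))*(-1) = -145/106*(-1) = 145/106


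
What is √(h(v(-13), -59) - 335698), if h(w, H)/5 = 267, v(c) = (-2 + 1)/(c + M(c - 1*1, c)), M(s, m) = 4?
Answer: I*√334363 ≈ 578.24*I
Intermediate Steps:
v(c) = -1/(4 + c) (v(c) = (-2 + 1)/(c + 4) = -1/(4 + c))
h(w, H) = 1335 (h(w, H) = 5*267 = 1335)
√(h(v(-13), -59) - 335698) = √(1335 - 335698) = √(-334363) = I*√334363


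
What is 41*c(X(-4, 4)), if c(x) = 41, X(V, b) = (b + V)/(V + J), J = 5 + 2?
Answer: 1681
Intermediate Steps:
J = 7
X(V, b) = (V + b)/(7 + V) (X(V, b) = (b + V)/(V + 7) = (V + b)/(7 + V))
41*c(X(-4, 4)) = 41*41 = 1681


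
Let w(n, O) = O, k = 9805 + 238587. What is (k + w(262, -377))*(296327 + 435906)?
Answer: 181604767495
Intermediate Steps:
k = 248392
(k + w(262, -377))*(296327 + 435906) = (248392 - 377)*(296327 + 435906) = 248015*732233 = 181604767495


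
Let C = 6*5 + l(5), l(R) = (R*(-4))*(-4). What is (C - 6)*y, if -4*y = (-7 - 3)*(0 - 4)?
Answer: -1040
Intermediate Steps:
l(R) = 16*R (l(R) = -4*R*(-4) = 16*R)
y = -10 (y = -(-7 - 3)*(0 - 4)/4 = -(-5)*(-4)/2 = -1/4*40 = -10)
C = 110 (C = 6*5 + 16*5 = 30 + 80 = 110)
(C - 6)*y = (110 - 6)*(-10) = 104*(-10) = -1040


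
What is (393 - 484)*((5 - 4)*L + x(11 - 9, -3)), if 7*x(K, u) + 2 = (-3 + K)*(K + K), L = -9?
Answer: 897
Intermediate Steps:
x(K, u) = -2/7 + 2*K*(-3 + K)/7 (x(K, u) = -2/7 + ((-3 + K)*(K + K))/7 = -2/7 + ((-3 + K)*(2*K))/7 = -2/7 + (2*K*(-3 + K))/7 = -2/7 + 2*K*(-3 + K)/7)
(393 - 484)*((5 - 4)*L + x(11 - 9, -3)) = (393 - 484)*((5 - 4)*(-9) + (-2/7 - 6*(11 - 9)/7 + 2*(11 - 9)²/7)) = -91*(1*(-9) + (-2/7 - 6/7*2 + (2/7)*2²)) = -91*(-9 + (-2/7 - 12/7 + (2/7)*4)) = -91*(-9 + (-2/7 - 12/7 + 8/7)) = -91*(-9 - 6/7) = -91*(-69/7) = 897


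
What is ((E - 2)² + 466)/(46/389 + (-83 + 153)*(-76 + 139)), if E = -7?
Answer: 212783/1715536 ≈ 0.12403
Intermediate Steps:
((E - 2)² + 466)/(46/389 + (-83 + 153)*(-76 + 139)) = ((-7 - 2)² + 466)/(46/389 + (-83 + 153)*(-76 + 139)) = ((-9)² + 466)/(46*(1/389) + 70*63) = (81 + 466)/(46/389 + 4410) = 547/(1715536/389) = 547*(389/1715536) = 212783/1715536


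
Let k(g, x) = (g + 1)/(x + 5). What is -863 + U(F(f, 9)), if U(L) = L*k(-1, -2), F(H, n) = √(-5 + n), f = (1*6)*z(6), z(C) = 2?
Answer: -863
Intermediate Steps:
k(g, x) = (1 + g)/(5 + x)
f = 12 (f = (1*6)*2 = 6*2 = 12)
U(L) = 0 (U(L) = L*((1 - 1)/(5 - 2)) = L*(0/3) = L*((⅓)*0) = L*0 = 0)
-863 + U(F(f, 9)) = -863 + 0 = -863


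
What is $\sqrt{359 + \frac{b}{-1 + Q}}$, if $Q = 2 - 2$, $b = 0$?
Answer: $\sqrt{359} \approx 18.947$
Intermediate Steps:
$Q = 0$ ($Q = 2 - 2 = 0$)
$\sqrt{359 + \frac{b}{-1 + Q}} = \sqrt{359 + \frac{0}{-1 + 0}} = \sqrt{359 + \frac{0}{-1}} = \sqrt{359 + 0 \left(-1\right)} = \sqrt{359 + 0} = \sqrt{359}$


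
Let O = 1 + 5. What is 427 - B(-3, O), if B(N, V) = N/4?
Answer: 1711/4 ≈ 427.75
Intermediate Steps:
O = 6
B(N, V) = N/4 (B(N, V) = N*(1/4) = N/4)
427 - B(-3, O) = 427 - (-3)/4 = 427 - 1*(-3/4) = 427 + 3/4 = 1711/4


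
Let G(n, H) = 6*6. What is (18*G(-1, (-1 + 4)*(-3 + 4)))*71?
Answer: 46008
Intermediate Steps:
G(n, H) = 36
(18*G(-1, (-1 + 4)*(-3 + 4)))*71 = (18*36)*71 = 648*71 = 46008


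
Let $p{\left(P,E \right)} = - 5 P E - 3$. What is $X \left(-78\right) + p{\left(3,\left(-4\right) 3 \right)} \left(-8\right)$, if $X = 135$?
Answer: $-11946$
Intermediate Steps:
$p{\left(P,E \right)} = -3 - 5 E P$ ($p{\left(P,E \right)} = - 5 E P - 3 = -3 - 5 E P$)
$X \left(-78\right) + p{\left(3,\left(-4\right) 3 \right)} \left(-8\right) = 135 \left(-78\right) + \left(-3 - 5 \left(\left(-4\right) 3\right) 3\right) \left(-8\right) = -10530 + \left(-3 - \left(-60\right) 3\right) \left(-8\right) = -10530 + \left(-3 + 180\right) \left(-8\right) = -10530 + 177 \left(-8\right) = -10530 - 1416 = -11946$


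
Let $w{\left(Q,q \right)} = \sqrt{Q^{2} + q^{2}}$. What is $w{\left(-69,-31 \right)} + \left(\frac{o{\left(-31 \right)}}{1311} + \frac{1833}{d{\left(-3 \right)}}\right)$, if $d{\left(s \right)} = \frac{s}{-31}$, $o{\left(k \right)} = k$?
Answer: $\frac{24831620}{1311} + \sqrt{5722} \approx 19017.0$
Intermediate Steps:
$d{\left(s \right)} = - \frac{s}{31}$ ($d{\left(s \right)} = s \left(- \frac{1}{31}\right) = - \frac{s}{31}$)
$w{\left(-69,-31 \right)} + \left(\frac{o{\left(-31 \right)}}{1311} + \frac{1833}{d{\left(-3 \right)}}\right) = \sqrt{\left(-69\right)^{2} + \left(-31\right)^{2}} + \left(- \frac{31}{1311} + \frac{1833}{\left(- \frac{1}{31}\right) \left(-3\right)}\right) = \sqrt{4761 + 961} + \left(\left(-31\right) \frac{1}{1311} + \frac{1833}{\frac{3}{31}}\right) = \sqrt{5722} + \left(- \frac{31}{1311} + 1833 \cdot \frac{31}{3}\right) = \sqrt{5722} + \left(- \frac{31}{1311} + 18941\right) = \sqrt{5722} + \frac{24831620}{1311} = \frac{24831620}{1311} + \sqrt{5722}$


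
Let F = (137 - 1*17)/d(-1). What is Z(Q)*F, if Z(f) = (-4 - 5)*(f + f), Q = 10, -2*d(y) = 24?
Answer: 1800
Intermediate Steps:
d(y) = -12 (d(y) = -½*24 = -12)
Z(f) = -18*f
F = -10 (F = (137 - 1*17)/(-12) = (137 - 17)*(-1/12) = 120*(-1/12) = -10)
Z(Q)*F = -18*10*(-10) = -180*(-10) = 1800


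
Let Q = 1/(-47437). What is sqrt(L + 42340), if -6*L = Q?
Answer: sqrt(3429949973593182)/284622 ≈ 205.77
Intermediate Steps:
Q = -1/47437 ≈ -2.1081e-5
L = 1/284622 (L = -1/6*(-1/47437) = 1/284622 ≈ 3.5134e-6)
sqrt(L + 42340) = sqrt(1/284622 + 42340) = sqrt(12050895481/284622) = sqrt(3429949973593182)/284622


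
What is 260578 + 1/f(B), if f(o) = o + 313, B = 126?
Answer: 114393743/439 ≈ 2.6058e+5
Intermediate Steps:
f(o) = 313 + o
260578 + 1/f(B) = 260578 + 1/(313 + 126) = 260578 + 1/439 = 114393743/439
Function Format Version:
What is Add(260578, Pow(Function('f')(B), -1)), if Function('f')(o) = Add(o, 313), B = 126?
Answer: Rational(114393743, 439) ≈ 2.6058e+5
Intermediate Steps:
Function('f')(o) = Add(313, o)
Add(260578, Pow(Function('f')(B), -1)) = Add(260578, Pow(Add(313, 126), -1)) = Add(260578, Pow(439, -1)) = Add(260578, Rational(1, 439)) = Rational(114393743, 439)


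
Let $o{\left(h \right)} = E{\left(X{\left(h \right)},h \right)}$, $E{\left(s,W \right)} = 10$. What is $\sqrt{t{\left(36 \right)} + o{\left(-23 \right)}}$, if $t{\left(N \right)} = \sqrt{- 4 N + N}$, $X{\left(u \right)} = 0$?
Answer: $\sqrt{10 + 6 i \sqrt{3}} \approx 3.4944 + 1.487 i$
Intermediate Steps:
$o{\left(h \right)} = 10$
$t{\left(N \right)} = \sqrt{3} \sqrt{- N}$ ($t{\left(N \right)} = \sqrt{- 3 N} = \sqrt{3} \sqrt{- N}$)
$\sqrt{t{\left(36 \right)} + o{\left(-23 \right)}} = \sqrt{\sqrt{3} \sqrt{\left(-1\right) 36} + 10} = \sqrt{\sqrt{3} \sqrt{-36} + 10} = \sqrt{\sqrt{3} \cdot 6 i + 10} = \sqrt{6 i \sqrt{3} + 10} = \sqrt{10 + 6 i \sqrt{3}}$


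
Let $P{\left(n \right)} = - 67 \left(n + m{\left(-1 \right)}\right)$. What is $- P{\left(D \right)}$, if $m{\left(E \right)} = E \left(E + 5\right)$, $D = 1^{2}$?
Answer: $-201$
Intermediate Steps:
$D = 1$
$m{\left(E \right)} = E \left(5 + E\right)$
$P{\left(n \right)} = 268 - 67 n$ ($P{\left(n \right)} = - 67 \left(n - \left(5 - 1\right)\right) = - 67 \left(n - 4\right) = - 67 \left(-4 + n\right) = 268 - 67 n$)
$- P{\left(D \right)} = - (268 - 67) = \left(-1\right) 201 = -201$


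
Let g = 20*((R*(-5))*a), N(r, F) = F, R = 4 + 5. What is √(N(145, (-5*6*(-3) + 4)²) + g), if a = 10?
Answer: 2*I*√41 ≈ 12.806*I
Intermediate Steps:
R = 9
g = -9000 (g = 20*((9*(-5))*10) = 20*(-45*10) = 20*(-450) = -9000)
√(N(145, (-5*6*(-3) + 4)²) + g) = √((-5*6*(-3) + 4)² - 9000) = √((-30*(-3) + 4)² - 9000) = √((90 + 4)² - 9000) = √(94² - 9000) = √(8836 - 9000) = √(-164) = 2*I*√41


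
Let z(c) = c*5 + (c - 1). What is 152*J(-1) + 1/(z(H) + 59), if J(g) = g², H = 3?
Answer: 11553/76 ≈ 152.01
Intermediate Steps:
z(c) = -1 + 6*c (z(c) = 5*c + (-1 + c) = -1 + 6*c)
152*J(-1) + 1/(z(H) + 59) = 152*(-1)² + 1/((-1 + 6*3) + 59) = 152*1 + 1/((-1 + 18) + 59) = 152 + 1/(17 + 59) = 152 + 1/76 = 11553/76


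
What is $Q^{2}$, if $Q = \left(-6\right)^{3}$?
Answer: $46656$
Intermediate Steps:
$Q = -216$
$Q^{2} = \left(-216\right)^{2} = 46656$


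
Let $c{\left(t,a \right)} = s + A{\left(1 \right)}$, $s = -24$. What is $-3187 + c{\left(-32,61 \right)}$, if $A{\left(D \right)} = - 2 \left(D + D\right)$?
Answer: $-3215$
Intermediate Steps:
$A{\left(D \right)} = - 4 D$ ($A{\left(D \right)} = - 2 \cdot 2 D = - 4 D$)
$c{\left(t,a \right)} = -28$ ($c{\left(t,a \right)} = -24 - 4 = -28$)
$-3187 + c{\left(-32,61 \right)} = -3187 - 28 = -3215$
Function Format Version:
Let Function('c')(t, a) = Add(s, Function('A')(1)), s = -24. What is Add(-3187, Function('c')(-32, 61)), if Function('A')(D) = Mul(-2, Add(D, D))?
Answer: -3215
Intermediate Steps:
Function('A')(D) = Mul(-4, D) (Function('A')(D) = Mul(-2, Mul(2, D)) = Mul(-4, D))
Function('c')(t, a) = -28 (Function('c')(t, a) = Add(-24, Mul(-4, 1)) = Add(-24, -4) = -28)
Add(-3187, Function('c')(-32, 61)) = Add(-3187, -28) = -3215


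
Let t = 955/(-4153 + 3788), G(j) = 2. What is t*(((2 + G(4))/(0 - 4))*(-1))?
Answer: -191/73 ≈ -2.6164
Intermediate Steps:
t = -191/73 (t = 955/(-365) = 955*(-1/365) = -191/73 ≈ -2.6164)
t*(((2 + G(4))/(0 - 4))*(-1)) = -191*(2 + 2)/(0 - 4)*(-1)/73 = -191*4/(-4)*(-1)/73 = -191*4*(-¼)*(-1)/73 = -(-191)*(-1)/73 = -191/73*1 = -191/73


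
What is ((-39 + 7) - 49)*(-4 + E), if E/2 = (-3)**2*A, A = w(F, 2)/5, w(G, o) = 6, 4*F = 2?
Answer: -7128/5 ≈ -1425.6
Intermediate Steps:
F = 1/2 (F = (1/4)*2 = 1/2 ≈ 0.50000)
A = 6/5 ≈ 1.2000
E = 108/5 (E = 2*((-3)**2*(6/5)) = 2*(9*(6/5)) = 2*(54/5) = 108/5 ≈ 21.600)
((-39 + 7) - 49)*(-4 + E) = ((-39 + 7) - 49)*(-4 + 108/5) = (-32 - 49)*(88/5) = -81*88/5 = -7128/5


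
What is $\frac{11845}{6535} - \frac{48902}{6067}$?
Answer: $- \frac{49542191}{7929569} \approx -6.2478$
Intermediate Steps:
$\frac{11845}{6535} - \frac{48902}{6067} = 11845 \cdot \frac{1}{6535} - \frac{48902}{6067} = \frac{2369}{1307} - \frac{48902}{6067} = - \frac{49542191}{7929569}$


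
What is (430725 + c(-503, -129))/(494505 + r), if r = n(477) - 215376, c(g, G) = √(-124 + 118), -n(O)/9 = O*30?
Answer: 143575/50113 + I*√6/150339 ≈ 2.865 + 1.6293e-5*I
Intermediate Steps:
n(O) = -270*O (n(O) = -9*O*30 = -270*O)
c(g, G) = I*√6 (c(g, G) = √(-6) = I*√6)
r = -344166 (r = -270*477 - 215376 = -128790 - 215376 = -344166)
(430725 + c(-503, -129))/(494505 + r) = (430725 + I*√6)/(494505 - 344166) = (430725 + I*√6)/150339 = (430725 + I*√6)*(1/150339) = 143575/50113 + I*√6/150339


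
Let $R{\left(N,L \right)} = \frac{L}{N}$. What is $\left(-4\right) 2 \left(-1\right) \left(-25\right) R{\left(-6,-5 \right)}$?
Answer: $- \frac{500}{3} \approx -166.67$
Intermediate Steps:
$\left(-4\right) 2 \left(-1\right) \left(-25\right) R{\left(-6,-5 \right)} = \left(-4\right) 2 \left(-1\right) \left(-25\right) \left(- \frac{5}{-6}\right) = \left(-8\right) \left(-1\right) \left(-25\right) \left(\left(-5\right) \left(- \frac{1}{6}\right)\right) = 8 \left(-25\right) \frac{5}{6} = \left(-200\right) \frac{5}{6} = - \frac{500}{3}$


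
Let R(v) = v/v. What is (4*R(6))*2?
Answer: 8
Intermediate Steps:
R(v) = 1
(4*R(6))*2 = (4*1)*2 = 4*2 = 8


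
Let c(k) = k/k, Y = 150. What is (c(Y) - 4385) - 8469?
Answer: -12853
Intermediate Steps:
c(k) = 1
(c(Y) - 4385) - 8469 = (1 - 4385) - 8469 = -4384 - 8469 = -12853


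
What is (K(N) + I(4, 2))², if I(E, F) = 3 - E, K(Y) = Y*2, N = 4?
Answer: 49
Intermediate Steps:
K(Y) = 2*Y
(K(N) + I(4, 2))² = (2*4 + (3 - 1*4))² = (8 + (3 - 4))² = (8 - 1)² = 7² = 49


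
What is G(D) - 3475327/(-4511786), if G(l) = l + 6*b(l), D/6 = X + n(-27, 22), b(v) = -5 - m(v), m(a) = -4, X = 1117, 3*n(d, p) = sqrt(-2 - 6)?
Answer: 30214394383/4511786 + 4*I*sqrt(2) ≈ 6696.8 + 5.6569*I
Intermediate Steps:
n(d, p) = 2*I*sqrt(2)/3 (n(d, p) = sqrt(-2 - 6)/3 = sqrt(-8)/3 = (2*I*sqrt(2))/3 = 2*I*sqrt(2)/3)
b(v) = -1 (b(v) = -5 - 1*(-4) = -5 + 4 = -1)
D = 6702 + 4*I*sqrt(2) (D = 6*(1117 + 2*I*sqrt(2)/3) = 6702 + 4*I*sqrt(2) ≈ 6702.0 + 5.6569*I)
G(l) = -6 + l (G(l) = l + 6*(-1) = l - 6 = -6 + l)
G(D) - 3475327/(-4511786) = (-6 + (6702 + 4*I*sqrt(2))) - 3475327/(-4511786) = (6696 + 4*I*sqrt(2)) - 3475327*(-1/4511786) = (6696 + 4*I*sqrt(2)) + 3475327/4511786 = 30214394383/4511786 + 4*I*sqrt(2)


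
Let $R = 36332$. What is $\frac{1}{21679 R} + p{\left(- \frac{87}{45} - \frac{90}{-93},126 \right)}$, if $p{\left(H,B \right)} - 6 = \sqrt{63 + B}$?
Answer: $\frac{4725848569}{787641428} + 3 \sqrt{21} \approx 19.748$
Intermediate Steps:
$p{\left(H,B \right)} = 6 + \sqrt{63 + B}$
$\frac{1}{21679 R} + p{\left(- \frac{87}{45} - \frac{90}{-93},126 \right)} = \frac{1}{21679 \cdot 36332} + \left(6 + \sqrt{63 + 126}\right) = \frac{1}{21679} \cdot \frac{1}{36332} + \left(6 + \sqrt{189}\right) = \frac{1}{787641428} + \left(6 + 3 \sqrt{21}\right) = \frac{4725848569}{787641428} + 3 \sqrt{21}$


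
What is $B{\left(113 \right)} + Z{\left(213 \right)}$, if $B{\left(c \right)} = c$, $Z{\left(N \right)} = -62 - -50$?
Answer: $101$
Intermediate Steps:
$Z{\left(N \right)} = -12$ ($Z{\left(N \right)} = -62 + 50 = -12$)
$B{\left(113 \right)} + Z{\left(213 \right)} = 113 - 12 = 101$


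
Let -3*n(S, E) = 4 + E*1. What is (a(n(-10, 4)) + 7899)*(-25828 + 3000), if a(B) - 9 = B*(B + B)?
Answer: -1627636400/9 ≈ -1.8085e+8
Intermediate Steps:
n(S, E) = -4/3 - E/3 (n(S, E) = -(4 + E*1)/3 = -(4 + E)/3 = -4/3 - E/3)
a(B) = 9 + 2*B² (a(B) = 9 + B*(B + B) = 9 + B*(2*B) = 9 + 2*B²)
(a(n(-10, 4)) + 7899)*(-25828 + 3000) = ((9 + 2*(-4/3 - ⅓*4)²) + 7899)*(-25828 + 3000) = ((9 + 2*(-4/3 - 4/3)²) + 7899)*(-22828) = ((9 + 2*(-8/3)²) + 7899)*(-22828) = ((9 + 2*(64/9)) + 7899)*(-22828) = ((9 + 128/9) + 7899)*(-22828) = (209/9 + 7899)*(-22828) = (71300/9)*(-22828) = -1627636400/9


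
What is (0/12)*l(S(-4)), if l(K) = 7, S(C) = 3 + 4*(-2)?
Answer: 0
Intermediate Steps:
S(C) = -5 (S(C) = 3 - 8 = -5)
(0/12)*l(S(-4)) = (0/12)*7 = (0*(1/12))*7 = 0*7 = 0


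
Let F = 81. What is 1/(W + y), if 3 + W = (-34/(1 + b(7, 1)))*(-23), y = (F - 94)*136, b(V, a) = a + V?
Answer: -9/15157 ≈ -0.00059379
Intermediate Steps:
b(V, a) = V + a
y = -1768 (y = (81 - 94)*136 = -13*136 = -1768)
W = 755/9 (W = -3 + (-34/(1 + (7 + 1)))*(-23) = -3 + (-34/(1 + 8))*(-23) = -3 + (-34/9)*(-23) = -3 + ((1/9)*(-34))*(-23) = -3 - 34/9*(-23) = -3 + 782/9 = 755/9 ≈ 83.889)
1/(W + y) = 1/(755/9 - 1768) = 1/(-15157/9) = -9/15157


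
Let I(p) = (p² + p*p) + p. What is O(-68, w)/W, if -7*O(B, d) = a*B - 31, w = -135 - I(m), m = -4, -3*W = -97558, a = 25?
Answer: 5193/682906 ≈ 0.0076043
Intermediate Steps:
W = 97558/3 (W = -⅓*(-97558) = 97558/3 ≈ 32519.)
I(p) = p + 2*p² (I(p) = (p² + p²) + p = 2*p² + p = p + 2*p²)
w = -163 (w = -135 - (-4)*(1 + 2*(-4)) = -135 - (-4)*(1 - 8) = -135 - (-4)*(-7) = -135 - 1*28 = -135 - 28 = -163)
O(B, d) = 31/7 - 25*B/7 (O(B, d) = -(25*B - 31)/7 = -(-31 + 25*B)/7 = 31/7 - 25*B/7)
O(-68, w)/W = (31/7 - 25/7*(-68))/(97558/3) = (31/7 + 1700/7)*(3/97558) = (1731/7)*(3/97558) = 5193/682906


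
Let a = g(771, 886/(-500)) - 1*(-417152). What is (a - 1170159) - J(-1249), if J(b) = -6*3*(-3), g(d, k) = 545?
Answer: -752516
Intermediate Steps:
a = 417697 (a = 545 - 1*(-417152) = 545 + 417152 = 417697)
J(b) = 54 (J(b) = -18*(-3) = 54)
(a - 1170159) - J(-1249) = (417697 - 1170159) - 1*54 = -752462 - 54 = -752516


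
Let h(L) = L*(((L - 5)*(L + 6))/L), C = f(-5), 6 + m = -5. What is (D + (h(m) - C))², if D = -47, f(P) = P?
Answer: 1444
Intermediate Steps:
m = -11 (m = -6 - 5 = -11)
C = -5
h(L) = (-5 + L)*(6 + L) (h(L) = L*(((-5 + L)*(6 + L))/L) = L*((-5 + L)*(6 + L)/L) = (-5 + L)*(6 + L))
(D + (h(m) - C))² = (-47 + ((-30 - 11 + (-11)²) - 1*(-5)))² = (-47 + ((-30 - 11 + 121) + 5))² = (-47 + (80 + 5))² = (-47 + 85)² = 38² = 1444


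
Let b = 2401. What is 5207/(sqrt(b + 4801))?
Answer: 5207*sqrt(7202)/7202 ≈ 61.357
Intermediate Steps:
5207/(sqrt(b + 4801)) = 5207/(sqrt(2401 + 4801)) = 5207/(sqrt(7202)) = 5207*(sqrt(7202)/7202) = 5207*sqrt(7202)/7202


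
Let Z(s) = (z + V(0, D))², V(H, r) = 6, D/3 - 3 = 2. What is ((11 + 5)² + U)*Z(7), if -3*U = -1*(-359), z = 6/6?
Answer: 20041/3 ≈ 6680.3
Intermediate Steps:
D = 15 (D = 9 + 3*2 = 9 + 6 = 15)
z = 1 (z = 6*(⅙) = 1)
U = -359/3 (U = -(-1)*(-359)/3 = -⅓*359 = -359/3 ≈ -119.67)
Z(s) = 49 (Z(s) = (1 + 6)² = 7² = 49)
((11 + 5)² + U)*Z(7) = ((11 + 5)² - 359/3)*49 = (16² - 359/3)*49 = (256 - 359/3)*49 = (409/3)*49 = 20041/3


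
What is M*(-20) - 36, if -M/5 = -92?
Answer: -9236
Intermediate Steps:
M = 460 (M = -5*(-92) = 460)
M*(-20) - 36 = 460*(-20) - 36 = -9200 - 36 = -9236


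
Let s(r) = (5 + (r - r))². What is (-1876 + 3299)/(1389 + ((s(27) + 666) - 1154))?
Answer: 1423/926 ≈ 1.5367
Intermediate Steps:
s(r) = 25 (s(r) = (5 + 0)² = 5² = 25)
(-1876 + 3299)/(1389 + ((s(27) + 666) - 1154)) = (-1876 + 3299)/(1389 + ((25 + 666) - 1154)) = 1423/(1389 + (691 - 1154)) = 1423/(1389 - 463) = 1423/926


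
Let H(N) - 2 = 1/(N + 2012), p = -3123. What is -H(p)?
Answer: -2221/1111 ≈ -1.9991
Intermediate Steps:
H(N) = 2 + 1/(2012 + N) (H(N) = 2 + 1/(N + 2012) = 2 + 1/(2012 + N))
-H(p) = -(4025 + 2*(-3123))/(2012 - 3123) = -(4025 - 6246)/(-1111) = -(-1)*(-2221)/1111 = -1*2221/1111 = -2221/1111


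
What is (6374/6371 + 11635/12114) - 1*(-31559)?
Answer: 2435821121567/77178294 ≈ 31561.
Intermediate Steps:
(6374/6371 + 11635/12114) - 1*(-31559) = (6374*(1/6371) + 11635*(1/12114)) + 31559 = (6374/6371 + 11635/12114) + 31559 = 151341221/77178294 + 31559 = 2435821121567/77178294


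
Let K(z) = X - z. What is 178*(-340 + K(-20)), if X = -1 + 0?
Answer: -57138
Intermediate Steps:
X = -1
K(z) = -1 - z
178*(-340 + K(-20)) = 178*(-340 + (-1 - 1*(-20))) = 178*(-340 + (-1 + 20)) = 178*(-340 + 19) = 178*(-321) = -57138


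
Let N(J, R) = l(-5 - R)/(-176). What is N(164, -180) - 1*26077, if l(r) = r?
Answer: -4589727/176 ≈ -26078.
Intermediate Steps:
N(J, R) = 5/176 + R/176 (N(J, R) = (-5 - R)/(-176) = (-5 - R)*(-1/176) = 5/176 + R/176)
N(164, -180) - 1*26077 = (5/176 + (1/176)*(-180)) - 1*26077 = (5/176 - 45/44) - 26077 = -175/176 - 26077 = -4589727/176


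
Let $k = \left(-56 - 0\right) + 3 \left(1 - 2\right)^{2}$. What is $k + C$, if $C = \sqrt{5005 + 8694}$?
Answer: $-53 + \sqrt{13699} \approx 64.043$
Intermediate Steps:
$k = -53$ ($k = \left(-56 + 0\right) + 3 \left(-1\right)^{2} = -56 + 3 \cdot 1 = -56 + 3 = -53$)
$C = \sqrt{13699} \approx 117.04$
$k + C = -53 + \sqrt{13699}$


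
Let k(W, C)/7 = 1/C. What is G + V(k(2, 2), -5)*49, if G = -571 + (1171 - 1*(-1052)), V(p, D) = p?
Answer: 3647/2 ≈ 1823.5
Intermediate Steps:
k(W, C) = 7/C
G = 1652 (G = -571 + (1171 + 1052) = -571 + 2223 = 1652)
G + V(k(2, 2), -5)*49 = 1652 + (7/2)*49 = 1652 + 343/2 = 3647/2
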